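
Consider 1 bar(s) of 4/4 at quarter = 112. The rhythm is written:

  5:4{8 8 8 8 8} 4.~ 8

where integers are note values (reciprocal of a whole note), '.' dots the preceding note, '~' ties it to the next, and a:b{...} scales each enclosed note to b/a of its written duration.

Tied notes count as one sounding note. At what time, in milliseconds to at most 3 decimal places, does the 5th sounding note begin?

1. 0.0ms @ 0 + 214.286ms (2/5)
2. 214.286ms @ 2/5 + 214.286ms (2/5)
3. 428.571ms @ 4/5 + 214.286ms (2/5)
4. 642.857ms @ 6/5 + 214.286ms (2/5)
5. 857.143ms @ 8/5 + 214.286ms (2/5)
6. 1071.429ms @ 2 + 1071.429ms (2)

note 5 onset = 8/5b = 857.143ms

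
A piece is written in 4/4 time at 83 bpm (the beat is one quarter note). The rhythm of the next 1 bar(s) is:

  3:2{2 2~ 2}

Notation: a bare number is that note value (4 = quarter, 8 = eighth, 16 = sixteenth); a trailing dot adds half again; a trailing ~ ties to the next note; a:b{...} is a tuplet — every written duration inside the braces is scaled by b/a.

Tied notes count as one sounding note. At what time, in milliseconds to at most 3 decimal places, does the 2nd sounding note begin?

1. 0.0ms @ 0 + 963.855ms (4/3)
2. 963.855ms @ 4/3 + 1927.711ms (8/3)

note 2 onset = 4/3b = 963.855ms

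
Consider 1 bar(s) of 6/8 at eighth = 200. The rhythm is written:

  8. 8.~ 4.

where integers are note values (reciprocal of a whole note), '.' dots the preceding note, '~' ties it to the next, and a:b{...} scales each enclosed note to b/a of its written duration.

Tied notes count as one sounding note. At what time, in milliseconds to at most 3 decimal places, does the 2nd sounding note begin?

note 2 onset = 3/2b = 450.0ms

1. 0.0ms @ 0 + 450.0ms (3/2)
2. 450.0ms @ 3/2 + 1350.0ms (9/2)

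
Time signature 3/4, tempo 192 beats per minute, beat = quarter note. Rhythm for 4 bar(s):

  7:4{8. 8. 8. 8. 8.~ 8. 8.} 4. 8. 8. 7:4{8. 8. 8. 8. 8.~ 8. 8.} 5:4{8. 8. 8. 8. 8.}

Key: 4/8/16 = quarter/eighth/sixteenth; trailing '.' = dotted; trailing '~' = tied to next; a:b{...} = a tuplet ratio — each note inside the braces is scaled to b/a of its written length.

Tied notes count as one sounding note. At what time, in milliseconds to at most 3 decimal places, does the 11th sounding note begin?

1. 0.0ms @ 0 + 133.929ms (3/7)
2. 133.929ms @ 3/7 + 133.929ms (3/7)
3. 267.857ms @ 6/7 + 133.929ms (3/7)
4. 401.786ms @ 9/7 + 133.929ms (3/7)
5. 535.714ms @ 12/7 + 267.857ms (6/7)
6. 803.571ms @ 18/7 + 133.929ms (3/7)
7. 937.5ms @ 3 + 468.75ms (3/2)
8. 1406.25ms @ 9/2 + 234.375ms (3/4)
9. 1640.625ms @ 21/4 + 234.375ms (3/4)
10. 1875.0ms @ 6 + 133.929ms (3/7)
11. 2008.929ms @ 45/7 + 133.929ms (3/7)
12. 2142.857ms @ 48/7 + 133.929ms (3/7)
13. 2276.786ms @ 51/7 + 133.929ms (3/7)
14. 2410.714ms @ 54/7 + 267.857ms (6/7)
15. 2678.571ms @ 60/7 + 133.929ms (3/7)
16. 2812.5ms @ 9 + 187.5ms (3/5)
17. 3000.0ms @ 48/5 + 187.5ms (3/5)
18. 3187.5ms @ 51/5 + 187.5ms (3/5)
19. 3375.0ms @ 54/5 + 187.5ms (3/5)
20. 3562.5ms @ 57/5 + 187.5ms (3/5)

note 11 onset = 45/7b = 2008.929ms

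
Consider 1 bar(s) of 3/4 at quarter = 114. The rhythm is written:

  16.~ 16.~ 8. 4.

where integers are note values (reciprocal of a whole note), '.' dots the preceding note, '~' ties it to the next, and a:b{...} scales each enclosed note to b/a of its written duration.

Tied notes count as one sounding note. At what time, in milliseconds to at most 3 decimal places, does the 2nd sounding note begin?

1. 0.0ms @ 0 + 789.474ms (3/2)
2. 789.474ms @ 3/2 + 789.474ms (3/2)

note 2 onset = 3/2b = 789.474ms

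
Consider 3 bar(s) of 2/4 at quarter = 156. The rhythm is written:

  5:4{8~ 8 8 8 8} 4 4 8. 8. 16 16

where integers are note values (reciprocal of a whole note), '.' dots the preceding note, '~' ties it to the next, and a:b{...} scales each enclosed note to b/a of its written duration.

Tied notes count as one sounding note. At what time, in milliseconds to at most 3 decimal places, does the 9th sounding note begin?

note 9 onset = 11/2b = 2115.385ms

1. 0.0ms @ 0 + 307.692ms (4/5)
2. 307.692ms @ 4/5 + 153.846ms (2/5)
3. 461.538ms @ 6/5 + 153.846ms (2/5)
4. 615.385ms @ 8/5 + 153.846ms (2/5)
5. 769.231ms @ 2 + 384.615ms (1)
6. 1153.846ms @ 3 + 384.615ms (1)
7. 1538.462ms @ 4 + 288.462ms (3/4)
8. 1826.923ms @ 19/4 + 288.462ms (3/4)
9. 2115.385ms @ 11/2 + 96.154ms (1/4)
10. 2211.538ms @ 23/4 + 96.154ms (1/4)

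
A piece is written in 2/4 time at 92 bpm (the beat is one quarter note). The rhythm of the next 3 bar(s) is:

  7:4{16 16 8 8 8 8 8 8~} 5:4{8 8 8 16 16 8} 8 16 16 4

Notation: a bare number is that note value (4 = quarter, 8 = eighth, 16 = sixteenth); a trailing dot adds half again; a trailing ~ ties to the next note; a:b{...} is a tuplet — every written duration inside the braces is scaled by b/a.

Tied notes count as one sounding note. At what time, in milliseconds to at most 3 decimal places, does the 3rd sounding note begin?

1. 0.0ms @ 0 + 93.168ms (1/7)
2. 93.168ms @ 1/7 + 93.168ms (1/7)
3. 186.335ms @ 2/7 + 186.335ms (2/7)
4. 372.671ms @ 4/7 + 186.335ms (2/7)
5. 559.006ms @ 6/7 + 186.335ms (2/7)
6. 745.342ms @ 8/7 + 186.335ms (2/7)
7. 931.677ms @ 10/7 + 186.335ms (2/7)
8. 1118.012ms @ 12/7 + 447.205ms (24/35)
9. 1565.217ms @ 12/5 + 260.87ms (2/5)
10. 1826.087ms @ 14/5 + 260.87ms (2/5)
11. 2086.957ms @ 16/5 + 130.435ms (1/5)
12. 2217.391ms @ 17/5 + 130.435ms (1/5)
13. 2347.826ms @ 18/5 + 260.87ms (2/5)
14. 2608.696ms @ 4 + 326.087ms (1/2)
15. 2934.783ms @ 9/2 + 163.043ms (1/4)
16. 3097.826ms @ 19/4 + 163.043ms (1/4)
17. 3260.87ms @ 5 + 652.174ms (1)

note 3 onset = 2/7b = 186.335ms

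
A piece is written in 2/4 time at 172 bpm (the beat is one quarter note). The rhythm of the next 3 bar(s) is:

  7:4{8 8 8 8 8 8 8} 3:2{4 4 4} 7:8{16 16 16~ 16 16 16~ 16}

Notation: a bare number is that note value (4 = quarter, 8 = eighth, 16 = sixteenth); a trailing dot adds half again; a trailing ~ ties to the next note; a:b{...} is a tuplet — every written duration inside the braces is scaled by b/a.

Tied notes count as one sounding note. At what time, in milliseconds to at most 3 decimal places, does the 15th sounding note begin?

1. 0.0ms @ 0 + 99.668ms (2/7)
2. 99.668ms @ 2/7 + 99.668ms (2/7)
3. 199.336ms @ 4/7 + 99.668ms (2/7)
4. 299.003ms @ 6/7 + 99.668ms (2/7)
5. 398.671ms @ 8/7 + 99.668ms (2/7)
6. 498.339ms @ 10/7 + 99.668ms (2/7)
7. 598.007ms @ 12/7 + 99.668ms (2/7)
8. 697.674ms @ 2 + 232.558ms (2/3)
9. 930.233ms @ 8/3 + 232.558ms (2/3)
10. 1162.791ms @ 10/3 + 232.558ms (2/3)
11. 1395.349ms @ 4 + 99.668ms (2/7)
12. 1495.017ms @ 30/7 + 99.668ms (2/7)
13. 1594.684ms @ 32/7 + 199.336ms (4/7)
14. 1794.02ms @ 36/7 + 99.668ms (2/7)
15. 1893.688ms @ 38/7 + 199.336ms (4/7)

note 15 onset = 38/7b = 1893.688ms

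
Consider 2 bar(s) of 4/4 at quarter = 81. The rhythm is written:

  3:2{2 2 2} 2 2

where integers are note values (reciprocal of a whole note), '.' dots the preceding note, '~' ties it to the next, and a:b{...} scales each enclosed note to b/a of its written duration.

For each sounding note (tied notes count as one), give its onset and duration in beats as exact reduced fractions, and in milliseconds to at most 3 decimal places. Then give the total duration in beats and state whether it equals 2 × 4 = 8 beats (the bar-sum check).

1) 0.0ms=0b +987.654ms=4/3b
2) 987.654ms=4/3b +987.654ms=4/3b
3) 1975.309ms=8/3b +987.654ms=4/3b
4) 2962.963ms=4b +1481.481ms=2b
5) 4444.444ms=6b +1481.481ms=2b
Σ=8b of 8 (81bpm 4/4) — PASS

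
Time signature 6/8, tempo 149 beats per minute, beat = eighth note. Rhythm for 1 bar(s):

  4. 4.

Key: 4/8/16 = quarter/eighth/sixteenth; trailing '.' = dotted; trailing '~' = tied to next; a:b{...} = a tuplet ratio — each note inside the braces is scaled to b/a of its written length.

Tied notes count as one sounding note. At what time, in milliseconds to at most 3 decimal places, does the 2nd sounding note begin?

1. 0.0ms @ 0 + 1208.054ms (3)
2. 1208.054ms @ 3 + 1208.054ms (3)

note 2 onset = 3b = 1208.054ms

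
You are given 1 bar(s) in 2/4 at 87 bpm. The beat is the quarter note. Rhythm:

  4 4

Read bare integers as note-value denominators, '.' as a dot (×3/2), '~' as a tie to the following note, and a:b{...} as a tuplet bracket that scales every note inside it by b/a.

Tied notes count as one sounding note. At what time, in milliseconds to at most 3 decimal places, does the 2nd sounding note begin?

1. 0.0ms @ 0 + 689.655ms (1)
2. 689.655ms @ 1 + 689.655ms (1)

note 2 onset = 1b = 689.655ms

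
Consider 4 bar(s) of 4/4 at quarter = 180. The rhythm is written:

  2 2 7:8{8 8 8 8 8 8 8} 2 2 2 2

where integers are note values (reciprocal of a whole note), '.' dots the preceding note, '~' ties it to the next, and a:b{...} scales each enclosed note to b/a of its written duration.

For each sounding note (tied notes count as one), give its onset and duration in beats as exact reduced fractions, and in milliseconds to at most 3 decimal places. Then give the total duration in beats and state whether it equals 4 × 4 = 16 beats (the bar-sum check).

1) 0.0ms=0b +666.667ms=2b
2) 666.667ms=2b +666.667ms=2b
3) 1333.333ms=4b +190.476ms=4/7b
4) 1523.81ms=32/7b +190.476ms=4/7b
5) 1714.286ms=36/7b +190.476ms=4/7b
6) 1904.762ms=40/7b +190.476ms=4/7b
7) 2095.238ms=44/7b +190.476ms=4/7b
8) 2285.714ms=48/7b +190.476ms=4/7b
9) 2476.19ms=52/7b +190.476ms=4/7b
10) 2666.667ms=8b +666.667ms=2b
11) 3333.333ms=10b +666.667ms=2b
12) 4000.0ms=12b +666.667ms=2b
13) 4666.667ms=14b +666.667ms=2b
Σ=16b of 16 (180bpm 4/4) — PASS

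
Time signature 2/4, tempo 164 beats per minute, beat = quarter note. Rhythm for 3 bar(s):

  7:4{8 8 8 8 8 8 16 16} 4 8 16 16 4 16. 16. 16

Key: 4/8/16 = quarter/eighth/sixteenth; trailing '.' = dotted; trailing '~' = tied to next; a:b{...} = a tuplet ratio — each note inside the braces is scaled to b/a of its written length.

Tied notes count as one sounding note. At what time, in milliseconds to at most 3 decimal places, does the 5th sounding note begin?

1. 0.0ms @ 0 + 104.53ms (2/7)
2. 104.53ms @ 2/7 + 104.53ms (2/7)
3. 209.059ms @ 4/7 + 104.53ms (2/7)
4. 313.589ms @ 6/7 + 104.53ms (2/7)
5. 418.118ms @ 8/7 + 104.53ms (2/7)
6. 522.648ms @ 10/7 + 104.53ms (2/7)
7. 627.178ms @ 12/7 + 52.265ms (1/7)
8. 679.443ms @ 13/7 + 52.265ms (1/7)
9. 731.707ms @ 2 + 365.854ms (1)
10. 1097.561ms @ 3 + 182.927ms (1/2)
11. 1280.488ms @ 7/2 + 91.463ms (1/4)
12. 1371.951ms @ 15/4 + 91.463ms (1/4)
13. 1463.415ms @ 4 + 365.854ms (1)
14. 1829.268ms @ 5 + 137.195ms (3/8)
15. 1966.463ms @ 43/8 + 137.195ms (3/8)
16. 2103.659ms @ 23/4 + 91.463ms (1/4)

note 5 onset = 8/7b = 418.118ms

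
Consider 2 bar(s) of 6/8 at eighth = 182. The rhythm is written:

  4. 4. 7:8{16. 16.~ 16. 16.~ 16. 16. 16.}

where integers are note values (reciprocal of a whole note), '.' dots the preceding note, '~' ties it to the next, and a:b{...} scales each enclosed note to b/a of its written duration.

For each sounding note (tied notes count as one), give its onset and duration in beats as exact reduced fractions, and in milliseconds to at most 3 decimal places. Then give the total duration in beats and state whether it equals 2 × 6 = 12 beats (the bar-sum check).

1) 0.0ms=0b +989.011ms=3b
2) 989.011ms=3b +989.011ms=3b
3) 1978.022ms=6b +282.575ms=6/7b
4) 2260.597ms=48/7b +565.149ms=12/7b
5) 2825.746ms=60/7b +565.149ms=12/7b
6) 3390.895ms=72/7b +282.575ms=6/7b
7) 3673.469ms=78/7b +282.575ms=6/7b
Σ=12b of 12 (182bpm 6/8) — PASS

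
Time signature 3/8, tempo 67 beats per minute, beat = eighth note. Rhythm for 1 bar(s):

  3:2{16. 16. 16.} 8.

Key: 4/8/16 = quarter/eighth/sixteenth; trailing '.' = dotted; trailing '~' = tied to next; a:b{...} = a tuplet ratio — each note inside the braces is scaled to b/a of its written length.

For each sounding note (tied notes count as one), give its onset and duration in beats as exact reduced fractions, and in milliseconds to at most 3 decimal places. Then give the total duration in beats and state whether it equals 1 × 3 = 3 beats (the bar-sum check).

1) 0.0ms=0b +447.761ms=1/2b
2) 447.761ms=1/2b +447.761ms=1/2b
3) 895.522ms=1b +447.761ms=1/2b
4) 1343.284ms=3/2b +1343.284ms=3/2b
Σ=3b of 3 (67bpm 3/8) — PASS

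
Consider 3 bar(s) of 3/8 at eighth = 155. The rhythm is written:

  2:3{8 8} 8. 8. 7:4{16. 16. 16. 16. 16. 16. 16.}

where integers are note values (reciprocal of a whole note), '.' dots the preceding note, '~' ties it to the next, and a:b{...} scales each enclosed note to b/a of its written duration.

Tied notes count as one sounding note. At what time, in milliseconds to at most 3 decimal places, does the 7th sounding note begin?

note 7 onset = 48/7b = 2654.378ms

1. 0.0ms @ 0 + 580.645ms (3/2)
2. 580.645ms @ 3/2 + 580.645ms (3/2)
3. 1161.29ms @ 3 + 580.645ms (3/2)
4. 1741.935ms @ 9/2 + 580.645ms (3/2)
5. 2322.581ms @ 6 + 165.899ms (3/7)
6. 2488.479ms @ 45/7 + 165.899ms (3/7)
7. 2654.378ms @ 48/7 + 165.899ms (3/7)
8. 2820.276ms @ 51/7 + 165.899ms (3/7)
9. 2986.175ms @ 54/7 + 165.899ms (3/7)
10. 3152.074ms @ 57/7 + 165.899ms (3/7)
11. 3317.972ms @ 60/7 + 165.899ms (3/7)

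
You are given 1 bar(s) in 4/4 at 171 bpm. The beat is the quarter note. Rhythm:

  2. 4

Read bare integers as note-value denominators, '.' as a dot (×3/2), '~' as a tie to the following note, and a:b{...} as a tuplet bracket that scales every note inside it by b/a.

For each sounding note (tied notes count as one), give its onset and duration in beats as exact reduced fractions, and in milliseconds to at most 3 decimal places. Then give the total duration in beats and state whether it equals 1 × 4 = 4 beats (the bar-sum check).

1) 0.0ms=0b +1052.632ms=3b
2) 1052.632ms=3b +350.877ms=1b
Σ=4b of 4 (171bpm 4/4) — PASS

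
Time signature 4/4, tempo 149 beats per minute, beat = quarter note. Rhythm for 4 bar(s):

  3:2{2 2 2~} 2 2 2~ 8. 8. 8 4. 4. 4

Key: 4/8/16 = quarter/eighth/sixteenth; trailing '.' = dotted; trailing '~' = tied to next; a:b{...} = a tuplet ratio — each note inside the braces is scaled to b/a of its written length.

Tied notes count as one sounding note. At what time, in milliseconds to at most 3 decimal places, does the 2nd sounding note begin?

1. 0.0ms @ 0 + 536.913ms (4/3)
2. 536.913ms @ 4/3 + 536.913ms (4/3)
3. 1073.826ms @ 8/3 + 1342.282ms (10/3)
4. 2416.107ms @ 6 + 805.369ms (2)
5. 3221.477ms @ 8 + 1107.383ms (11/4)
6. 4328.859ms @ 43/4 + 302.013ms (3/4)
7. 4630.872ms @ 23/2 + 201.342ms (1/2)
8. 4832.215ms @ 12 + 604.027ms (3/2)
9. 5436.242ms @ 27/2 + 604.027ms (3/2)
10. 6040.268ms @ 15 + 402.685ms (1)

note 2 onset = 4/3b = 536.913ms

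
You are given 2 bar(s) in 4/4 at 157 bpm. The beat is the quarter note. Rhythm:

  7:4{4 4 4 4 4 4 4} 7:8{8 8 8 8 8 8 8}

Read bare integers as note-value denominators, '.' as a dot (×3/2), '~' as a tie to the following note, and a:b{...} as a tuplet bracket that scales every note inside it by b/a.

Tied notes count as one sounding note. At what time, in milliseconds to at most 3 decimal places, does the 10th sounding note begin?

1. 0.0ms @ 0 + 218.38ms (4/7)
2. 218.38ms @ 4/7 + 218.38ms (4/7)
3. 436.761ms @ 8/7 + 218.38ms (4/7)
4. 655.141ms @ 12/7 + 218.38ms (4/7)
5. 873.521ms @ 16/7 + 218.38ms (4/7)
6. 1091.902ms @ 20/7 + 218.38ms (4/7)
7. 1310.282ms @ 24/7 + 218.38ms (4/7)
8. 1528.662ms @ 4 + 218.38ms (4/7)
9. 1747.043ms @ 32/7 + 218.38ms (4/7)
10. 1965.423ms @ 36/7 + 218.38ms (4/7)
11. 2183.803ms @ 40/7 + 218.38ms (4/7)
12. 2402.184ms @ 44/7 + 218.38ms (4/7)
13. 2620.564ms @ 48/7 + 218.38ms (4/7)
14. 2838.944ms @ 52/7 + 218.38ms (4/7)

note 10 onset = 36/7b = 1965.423ms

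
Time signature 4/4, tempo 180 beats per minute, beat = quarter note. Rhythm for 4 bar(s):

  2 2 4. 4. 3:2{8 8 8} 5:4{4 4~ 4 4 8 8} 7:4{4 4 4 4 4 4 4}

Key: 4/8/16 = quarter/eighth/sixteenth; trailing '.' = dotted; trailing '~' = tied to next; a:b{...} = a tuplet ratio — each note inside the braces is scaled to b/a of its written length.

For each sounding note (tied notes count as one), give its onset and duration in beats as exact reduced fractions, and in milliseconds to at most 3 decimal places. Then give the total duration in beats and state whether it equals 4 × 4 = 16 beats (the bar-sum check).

1) 0.0ms=0b +666.667ms=2b
2) 666.667ms=2b +666.667ms=2b
3) 1333.333ms=4b +500.0ms=3/2b
4) 1833.333ms=11/2b +500.0ms=3/2b
5) 2333.333ms=7b +111.111ms=1/3b
6) 2444.444ms=22/3b +111.111ms=1/3b
7) 2555.556ms=23/3b +111.111ms=1/3b
8) 2666.667ms=8b +266.667ms=4/5b
9) 2933.333ms=44/5b +533.333ms=8/5b
10) 3466.667ms=52/5b +266.667ms=4/5b
11) 3733.333ms=56/5b +133.333ms=2/5b
12) 3866.667ms=58/5b +133.333ms=2/5b
13) 4000.0ms=12b +190.476ms=4/7b
14) 4190.476ms=88/7b +190.476ms=4/7b
15) 4380.952ms=92/7b +190.476ms=4/7b
16) 4571.429ms=96/7b +190.476ms=4/7b
17) 4761.905ms=100/7b +190.476ms=4/7b
18) 4952.381ms=104/7b +190.476ms=4/7b
19) 5142.857ms=108/7b +190.476ms=4/7b
Σ=16b of 16 (180bpm 4/4) — PASS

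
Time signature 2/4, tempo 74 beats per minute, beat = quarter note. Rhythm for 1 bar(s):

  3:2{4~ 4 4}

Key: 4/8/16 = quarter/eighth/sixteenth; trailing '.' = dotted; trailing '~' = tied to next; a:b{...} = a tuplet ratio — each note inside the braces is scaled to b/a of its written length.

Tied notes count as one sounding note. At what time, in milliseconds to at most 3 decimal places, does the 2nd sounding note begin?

1. 0.0ms @ 0 + 1081.081ms (4/3)
2. 1081.081ms @ 4/3 + 540.541ms (2/3)

note 2 onset = 4/3b = 1081.081ms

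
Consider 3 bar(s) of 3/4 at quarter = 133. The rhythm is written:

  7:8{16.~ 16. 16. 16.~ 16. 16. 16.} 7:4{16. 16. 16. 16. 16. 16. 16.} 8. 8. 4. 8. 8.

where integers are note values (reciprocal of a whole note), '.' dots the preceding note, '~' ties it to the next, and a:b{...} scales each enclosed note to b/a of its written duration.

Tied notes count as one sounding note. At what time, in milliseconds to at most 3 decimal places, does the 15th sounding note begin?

note 15 onset = 6b = 2706.767ms

1. 0.0ms @ 0 + 386.681ms (6/7)
2. 386.681ms @ 6/7 + 193.34ms (3/7)
3. 580.021ms @ 9/7 + 386.681ms (6/7)
4. 966.702ms @ 15/7 + 193.34ms (3/7)
5. 1160.043ms @ 18/7 + 193.34ms (3/7)
6. 1353.383ms @ 3 + 96.67ms (3/14)
7. 1450.054ms @ 45/14 + 96.67ms (3/14)
8. 1546.724ms @ 24/7 + 96.67ms (3/14)
9. 1643.394ms @ 51/14 + 96.67ms (3/14)
10. 1740.064ms @ 27/7 + 96.67ms (3/14)
11. 1836.735ms @ 57/14 + 96.67ms (3/14)
12. 1933.405ms @ 30/7 + 96.67ms (3/14)
13. 2030.075ms @ 9/2 + 338.346ms (3/4)
14. 2368.421ms @ 21/4 + 338.346ms (3/4)
15. 2706.767ms @ 6 + 676.692ms (3/2)
16. 3383.459ms @ 15/2 + 338.346ms (3/4)
17. 3721.805ms @ 33/4 + 338.346ms (3/4)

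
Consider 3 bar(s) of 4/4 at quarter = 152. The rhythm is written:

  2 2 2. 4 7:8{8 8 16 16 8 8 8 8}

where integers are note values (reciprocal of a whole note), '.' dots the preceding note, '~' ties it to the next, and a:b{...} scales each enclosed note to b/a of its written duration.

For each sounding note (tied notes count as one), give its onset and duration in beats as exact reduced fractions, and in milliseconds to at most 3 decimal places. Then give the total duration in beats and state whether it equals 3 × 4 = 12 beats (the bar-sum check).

1) 0.0ms=0b +789.474ms=2b
2) 789.474ms=2b +789.474ms=2b
3) 1578.947ms=4b +1184.211ms=3b
4) 2763.158ms=7b +394.737ms=1b
5) 3157.895ms=8b +225.564ms=4/7b
6) 3383.459ms=60/7b +225.564ms=4/7b
7) 3609.023ms=64/7b +112.782ms=2/7b
8) 3721.805ms=66/7b +112.782ms=2/7b
9) 3834.586ms=68/7b +225.564ms=4/7b
10) 4060.15ms=72/7b +225.564ms=4/7b
11) 4285.714ms=76/7b +225.564ms=4/7b
12) 4511.278ms=80/7b +225.564ms=4/7b
Σ=12b of 12 (152bpm 4/4) — PASS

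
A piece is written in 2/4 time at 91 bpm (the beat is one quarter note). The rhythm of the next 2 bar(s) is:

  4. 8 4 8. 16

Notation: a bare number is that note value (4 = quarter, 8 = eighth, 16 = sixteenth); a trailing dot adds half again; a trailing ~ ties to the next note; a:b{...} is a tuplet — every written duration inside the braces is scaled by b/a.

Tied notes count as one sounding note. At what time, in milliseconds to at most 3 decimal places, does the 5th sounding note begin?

1. 0.0ms @ 0 + 989.011ms (3/2)
2. 989.011ms @ 3/2 + 329.67ms (1/2)
3. 1318.681ms @ 2 + 659.341ms (1)
4. 1978.022ms @ 3 + 494.505ms (3/4)
5. 2472.527ms @ 15/4 + 164.835ms (1/4)

note 5 onset = 15/4b = 2472.527ms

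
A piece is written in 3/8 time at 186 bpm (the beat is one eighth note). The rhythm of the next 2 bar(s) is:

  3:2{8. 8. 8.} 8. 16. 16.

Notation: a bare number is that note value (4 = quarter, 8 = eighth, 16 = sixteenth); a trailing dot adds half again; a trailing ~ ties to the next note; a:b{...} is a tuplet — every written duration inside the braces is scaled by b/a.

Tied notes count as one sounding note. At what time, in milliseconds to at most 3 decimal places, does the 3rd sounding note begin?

1. 0.0ms @ 0 + 322.581ms (1)
2. 322.581ms @ 1 + 322.581ms (1)
3. 645.161ms @ 2 + 322.581ms (1)
4. 967.742ms @ 3 + 483.871ms (3/2)
5. 1451.613ms @ 9/2 + 241.935ms (3/4)
6. 1693.548ms @ 21/4 + 241.935ms (3/4)

note 3 onset = 2b = 645.161ms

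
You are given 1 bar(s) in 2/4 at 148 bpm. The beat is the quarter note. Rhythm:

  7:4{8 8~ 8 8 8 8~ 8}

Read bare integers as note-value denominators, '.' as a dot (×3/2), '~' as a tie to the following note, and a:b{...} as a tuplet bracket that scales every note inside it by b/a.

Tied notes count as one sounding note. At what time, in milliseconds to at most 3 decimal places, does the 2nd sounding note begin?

1. 0.0ms @ 0 + 115.83ms (2/7)
2. 115.83ms @ 2/7 + 231.66ms (4/7)
3. 347.49ms @ 6/7 + 115.83ms (2/7)
4. 463.32ms @ 8/7 + 115.83ms (2/7)
5. 579.151ms @ 10/7 + 231.66ms (4/7)

note 2 onset = 2/7b = 115.83ms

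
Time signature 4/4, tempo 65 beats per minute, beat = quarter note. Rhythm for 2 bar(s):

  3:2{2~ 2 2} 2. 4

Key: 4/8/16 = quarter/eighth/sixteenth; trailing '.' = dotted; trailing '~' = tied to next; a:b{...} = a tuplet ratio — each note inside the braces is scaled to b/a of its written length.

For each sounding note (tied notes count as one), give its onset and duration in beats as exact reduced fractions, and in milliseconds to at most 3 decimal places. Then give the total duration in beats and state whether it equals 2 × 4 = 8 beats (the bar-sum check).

1) 0.0ms=0b +2461.538ms=8/3b
2) 2461.538ms=8/3b +1230.769ms=4/3b
3) 3692.308ms=4b +2769.231ms=3b
4) 6461.538ms=7b +923.077ms=1b
Σ=8b of 8 (65bpm 4/4) — PASS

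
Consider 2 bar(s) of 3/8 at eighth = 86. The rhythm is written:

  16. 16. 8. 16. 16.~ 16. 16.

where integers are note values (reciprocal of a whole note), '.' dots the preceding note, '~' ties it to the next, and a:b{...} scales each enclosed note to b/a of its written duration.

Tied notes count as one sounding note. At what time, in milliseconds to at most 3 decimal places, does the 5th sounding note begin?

note 5 onset = 15/4b = 2616.279ms

1. 0.0ms @ 0 + 523.256ms (3/4)
2. 523.256ms @ 3/4 + 523.256ms (3/4)
3. 1046.512ms @ 3/2 + 1046.512ms (3/2)
4. 2093.023ms @ 3 + 523.256ms (3/4)
5. 2616.279ms @ 15/4 + 1046.512ms (3/2)
6. 3662.791ms @ 21/4 + 523.256ms (3/4)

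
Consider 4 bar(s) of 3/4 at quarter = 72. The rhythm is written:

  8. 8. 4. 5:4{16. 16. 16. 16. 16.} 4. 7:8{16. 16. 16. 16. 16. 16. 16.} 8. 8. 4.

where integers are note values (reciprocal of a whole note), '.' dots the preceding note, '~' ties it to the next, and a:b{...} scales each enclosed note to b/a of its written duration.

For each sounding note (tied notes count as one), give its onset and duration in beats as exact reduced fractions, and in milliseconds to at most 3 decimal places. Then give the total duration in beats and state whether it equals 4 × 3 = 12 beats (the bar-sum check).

1) 0.0ms=0b +625.0ms=3/4b
2) 625.0ms=3/4b +625.0ms=3/4b
3) 1250.0ms=3/2b +1250.0ms=3/2b
4) 2500.0ms=3b +250.0ms=3/10b
5) 2750.0ms=33/10b +250.0ms=3/10b
6) 3000.0ms=18/5b +250.0ms=3/10b
7) 3250.0ms=39/10b +250.0ms=3/10b
8) 3500.0ms=21/5b +250.0ms=3/10b
9) 3750.0ms=9/2b +1250.0ms=3/2b
10) 5000.0ms=6b +357.143ms=3/7b
11) 5357.143ms=45/7b +357.143ms=3/7b
12) 5714.286ms=48/7b +357.143ms=3/7b
13) 6071.429ms=51/7b +357.143ms=3/7b
14) 6428.571ms=54/7b +357.143ms=3/7b
15) 6785.714ms=57/7b +357.143ms=3/7b
16) 7142.857ms=60/7b +357.143ms=3/7b
17) 7500.0ms=9b +625.0ms=3/4b
18) 8125.0ms=39/4b +625.0ms=3/4b
19) 8750.0ms=21/2b +1250.0ms=3/2b
Σ=12b of 12 (72bpm 3/4) — PASS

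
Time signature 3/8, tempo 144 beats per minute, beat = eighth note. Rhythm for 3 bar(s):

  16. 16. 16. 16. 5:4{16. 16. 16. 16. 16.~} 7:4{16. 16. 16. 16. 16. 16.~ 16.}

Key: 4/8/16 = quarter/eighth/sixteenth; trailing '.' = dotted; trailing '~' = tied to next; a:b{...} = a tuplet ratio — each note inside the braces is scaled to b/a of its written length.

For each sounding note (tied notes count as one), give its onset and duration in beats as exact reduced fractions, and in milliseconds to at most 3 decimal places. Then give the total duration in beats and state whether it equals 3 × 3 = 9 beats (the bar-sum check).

1) 0.0ms=0b +312.5ms=3/4b
2) 312.5ms=3/4b +312.5ms=3/4b
3) 625.0ms=3/2b +312.5ms=3/4b
4) 937.5ms=9/4b +312.5ms=3/4b
5) 1250.0ms=3b +250.0ms=3/5b
6) 1500.0ms=18/5b +250.0ms=3/5b
7) 1750.0ms=21/5b +250.0ms=3/5b
8) 2000.0ms=24/5b +250.0ms=3/5b
9) 2250.0ms=27/5b +428.571ms=36/35b
10) 2678.571ms=45/7b +178.571ms=3/7b
11) 2857.143ms=48/7b +178.571ms=3/7b
12) 3035.714ms=51/7b +178.571ms=3/7b
13) 3214.286ms=54/7b +178.571ms=3/7b
14) 3392.857ms=57/7b +357.143ms=6/7b
Σ=9b of 9 (144bpm 3/8) — PASS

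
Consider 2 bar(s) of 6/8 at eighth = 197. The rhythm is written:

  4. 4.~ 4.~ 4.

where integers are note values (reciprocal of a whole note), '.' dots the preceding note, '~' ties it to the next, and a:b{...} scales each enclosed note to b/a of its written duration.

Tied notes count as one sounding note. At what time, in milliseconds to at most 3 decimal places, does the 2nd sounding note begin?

1. 0.0ms @ 0 + 913.706ms (3)
2. 913.706ms @ 3 + 2741.117ms (9)

note 2 onset = 3b = 913.706ms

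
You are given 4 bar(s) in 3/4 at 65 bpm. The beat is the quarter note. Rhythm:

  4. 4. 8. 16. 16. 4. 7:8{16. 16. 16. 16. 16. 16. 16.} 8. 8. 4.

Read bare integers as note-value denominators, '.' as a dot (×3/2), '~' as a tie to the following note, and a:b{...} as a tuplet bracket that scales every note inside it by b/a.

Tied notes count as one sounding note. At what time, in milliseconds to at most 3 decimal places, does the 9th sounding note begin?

1. 0.0ms @ 0 + 1384.615ms (3/2)
2. 1384.615ms @ 3/2 + 1384.615ms (3/2)
3. 2769.231ms @ 3 + 692.308ms (3/4)
4. 3461.538ms @ 15/4 + 346.154ms (3/8)
5. 3807.692ms @ 33/8 + 346.154ms (3/8)
6. 4153.846ms @ 9/2 + 1384.615ms (3/2)
7. 5538.462ms @ 6 + 395.604ms (3/7)
8. 5934.066ms @ 45/7 + 395.604ms (3/7)
9. 6329.67ms @ 48/7 + 395.604ms (3/7)
10. 6725.275ms @ 51/7 + 395.604ms (3/7)
11. 7120.879ms @ 54/7 + 395.604ms (3/7)
12. 7516.484ms @ 57/7 + 395.604ms (3/7)
13. 7912.088ms @ 60/7 + 395.604ms (3/7)
14. 8307.692ms @ 9 + 692.308ms (3/4)
15. 9000.0ms @ 39/4 + 692.308ms (3/4)
16. 9692.308ms @ 21/2 + 1384.615ms (3/2)

note 9 onset = 48/7b = 6329.67ms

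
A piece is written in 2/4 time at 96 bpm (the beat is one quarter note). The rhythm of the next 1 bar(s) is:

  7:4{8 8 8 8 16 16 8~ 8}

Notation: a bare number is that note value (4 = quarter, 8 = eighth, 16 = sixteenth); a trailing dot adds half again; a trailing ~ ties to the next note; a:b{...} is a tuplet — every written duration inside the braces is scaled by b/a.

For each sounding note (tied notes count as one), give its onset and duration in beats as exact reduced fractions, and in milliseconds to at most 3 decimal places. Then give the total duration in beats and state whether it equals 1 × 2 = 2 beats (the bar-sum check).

1) 0.0ms=0b +178.571ms=2/7b
2) 178.571ms=2/7b +178.571ms=2/7b
3) 357.143ms=4/7b +178.571ms=2/7b
4) 535.714ms=6/7b +178.571ms=2/7b
5) 714.286ms=8/7b +89.286ms=1/7b
6) 803.571ms=9/7b +89.286ms=1/7b
7) 892.857ms=10/7b +357.143ms=4/7b
Σ=2b of 2 (96bpm 2/4) — PASS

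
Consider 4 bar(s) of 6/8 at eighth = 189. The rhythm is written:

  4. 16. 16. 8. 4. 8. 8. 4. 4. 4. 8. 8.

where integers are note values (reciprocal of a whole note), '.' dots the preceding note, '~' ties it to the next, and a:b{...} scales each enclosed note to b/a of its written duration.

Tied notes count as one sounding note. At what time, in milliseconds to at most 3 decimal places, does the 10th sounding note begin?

note 10 onset = 18b = 5714.286ms

1. 0.0ms @ 0 + 952.381ms (3)
2. 952.381ms @ 3 + 238.095ms (3/4)
3. 1190.476ms @ 15/4 + 238.095ms (3/4)
4. 1428.571ms @ 9/2 + 476.19ms (3/2)
5. 1904.762ms @ 6 + 952.381ms (3)
6. 2857.143ms @ 9 + 476.19ms (3/2)
7. 3333.333ms @ 21/2 + 476.19ms (3/2)
8. 3809.524ms @ 12 + 952.381ms (3)
9. 4761.905ms @ 15 + 952.381ms (3)
10. 5714.286ms @ 18 + 952.381ms (3)
11. 6666.667ms @ 21 + 476.19ms (3/2)
12. 7142.857ms @ 45/2 + 476.19ms (3/2)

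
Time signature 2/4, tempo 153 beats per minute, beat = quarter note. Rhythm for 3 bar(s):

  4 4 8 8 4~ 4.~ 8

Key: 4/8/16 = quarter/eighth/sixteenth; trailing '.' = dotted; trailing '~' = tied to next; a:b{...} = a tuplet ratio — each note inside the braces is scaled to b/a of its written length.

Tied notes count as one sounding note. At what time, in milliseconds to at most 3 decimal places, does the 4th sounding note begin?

note 4 onset = 5/2b = 980.392ms

1. 0.0ms @ 0 + 392.157ms (1)
2. 392.157ms @ 1 + 392.157ms (1)
3. 784.314ms @ 2 + 196.078ms (1/2)
4. 980.392ms @ 5/2 + 196.078ms (1/2)
5. 1176.471ms @ 3 + 1176.471ms (3)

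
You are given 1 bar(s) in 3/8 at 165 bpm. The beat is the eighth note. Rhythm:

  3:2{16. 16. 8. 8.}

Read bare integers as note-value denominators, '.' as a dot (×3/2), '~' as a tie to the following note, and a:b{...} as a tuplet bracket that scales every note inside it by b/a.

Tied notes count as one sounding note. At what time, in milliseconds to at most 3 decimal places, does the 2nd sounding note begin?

note 2 onset = 1/2b = 181.818ms

1. 0.0ms @ 0 + 181.818ms (1/2)
2. 181.818ms @ 1/2 + 181.818ms (1/2)
3. 363.636ms @ 1 + 363.636ms (1)
4. 727.273ms @ 2 + 363.636ms (1)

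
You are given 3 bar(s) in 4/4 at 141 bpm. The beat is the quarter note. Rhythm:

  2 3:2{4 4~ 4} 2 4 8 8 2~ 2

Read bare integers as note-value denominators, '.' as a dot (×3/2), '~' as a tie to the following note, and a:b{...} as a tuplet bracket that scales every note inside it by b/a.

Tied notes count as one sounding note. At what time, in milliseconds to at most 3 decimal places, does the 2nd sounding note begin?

1. 0.0ms @ 0 + 851.064ms (2)
2. 851.064ms @ 2 + 283.688ms (2/3)
3. 1134.752ms @ 8/3 + 567.376ms (4/3)
4. 1702.128ms @ 4 + 851.064ms (2)
5. 2553.191ms @ 6 + 425.532ms (1)
6. 2978.723ms @ 7 + 212.766ms (1/2)
7. 3191.489ms @ 15/2 + 212.766ms (1/2)
8. 3404.255ms @ 8 + 1702.128ms (4)

note 2 onset = 2b = 851.064ms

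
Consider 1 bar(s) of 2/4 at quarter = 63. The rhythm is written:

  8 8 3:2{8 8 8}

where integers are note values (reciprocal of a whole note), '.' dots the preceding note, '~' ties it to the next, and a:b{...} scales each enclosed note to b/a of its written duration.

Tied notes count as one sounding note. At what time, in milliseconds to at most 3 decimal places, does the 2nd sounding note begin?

note 2 onset = 1/2b = 476.19ms

1. 0.0ms @ 0 + 476.19ms (1/2)
2. 476.19ms @ 1/2 + 476.19ms (1/2)
3. 952.381ms @ 1 + 317.46ms (1/3)
4. 1269.841ms @ 4/3 + 317.46ms (1/3)
5. 1587.302ms @ 5/3 + 317.46ms (1/3)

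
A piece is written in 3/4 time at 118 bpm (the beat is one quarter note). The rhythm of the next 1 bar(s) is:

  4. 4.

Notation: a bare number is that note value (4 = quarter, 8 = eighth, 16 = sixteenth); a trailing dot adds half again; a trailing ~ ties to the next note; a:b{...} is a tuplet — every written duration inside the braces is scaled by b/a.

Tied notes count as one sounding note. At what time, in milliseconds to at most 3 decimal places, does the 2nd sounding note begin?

1. 0.0ms @ 0 + 762.712ms (3/2)
2. 762.712ms @ 3/2 + 762.712ms (3/2)

note 2 onset = 3/2b = 762.712ms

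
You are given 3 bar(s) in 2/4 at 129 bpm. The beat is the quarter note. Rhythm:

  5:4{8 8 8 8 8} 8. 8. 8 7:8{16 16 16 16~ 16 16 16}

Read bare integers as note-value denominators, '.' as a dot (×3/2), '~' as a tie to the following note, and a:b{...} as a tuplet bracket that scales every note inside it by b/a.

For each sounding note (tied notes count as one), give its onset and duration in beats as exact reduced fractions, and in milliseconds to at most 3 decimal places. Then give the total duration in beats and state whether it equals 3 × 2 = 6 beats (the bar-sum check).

1) 0.0ms=0b +186.047ms=2/5b
2) 186.047ms=2/5b +186.047ms=2/5b
3) 372.093ms=4/5b +186.047ms=2/5b
4) 558.14ms=6/5b +186.047ms=2/5b
5) 744.186ms=8/5b +186.047ms=2/5b
6) 930.233ms=2b +348.837ms=3/4b
7) 1279.07ms=11/4b +348.837ms=3/4b
8) 1627.907ms=7/2b +232.558ms=1/2b
9) 1860.465ms=4b +132.89ms=2/7b
10) 1993.355ms=30/7b +132.89ms=2/7b
11) 2126.246ms=32/7b +132.89ms=2/7b
12) 2259.136ms=34/7b +265.781ms=4/7b
13) 2524.917ms=38/7b +132.89ms=2/7b
14) 2657.807ms=40/7b +132.89ms=2/7b
Σ=6b of 6 (129bpm 2/4) — PASS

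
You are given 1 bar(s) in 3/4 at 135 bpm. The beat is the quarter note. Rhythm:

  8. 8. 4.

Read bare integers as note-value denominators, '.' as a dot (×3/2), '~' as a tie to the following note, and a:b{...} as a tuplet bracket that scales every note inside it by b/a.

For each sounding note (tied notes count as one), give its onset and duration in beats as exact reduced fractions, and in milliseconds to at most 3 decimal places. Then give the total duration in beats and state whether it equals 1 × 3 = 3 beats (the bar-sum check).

1) 0.0ms=0b +333.333ms=3/4b
2) 333.333ms=3/4b +333.333ms=3/4b
3) 666.667ms=3/2b +666.667ms=3/2b
Σ=3b of 3 (135bpm 3/4) — PASS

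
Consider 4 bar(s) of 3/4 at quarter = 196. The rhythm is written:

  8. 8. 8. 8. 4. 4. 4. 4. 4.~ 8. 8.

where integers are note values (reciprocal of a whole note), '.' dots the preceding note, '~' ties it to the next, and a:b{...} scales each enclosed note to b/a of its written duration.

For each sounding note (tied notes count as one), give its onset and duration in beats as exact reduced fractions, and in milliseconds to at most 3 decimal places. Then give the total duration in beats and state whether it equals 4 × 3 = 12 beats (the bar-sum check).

1) 0.0ms=0b +229.592ms=3/4b
2) 229.592ms=3/4b +229.592ms=3/4b
3) 459.184ms=3/2b +229.592ms=3/4b
4) 688.776ms=9/4b +229.592ms=3/4b
5) 918.367ms=3b +459.184ms=3/2b
6) 1377.551ms=9/2b +459.184ms=3/2b
7) 1836.735ms=6b +459.184ms=3/2b
8) 2295.918ms=15/2b +459.184ms=3/2b
9) 2755.102ms=9b +688.776ms=9/4b
10) 3443.878ms=45/4b +229.592ms=3/4b
Σ=12b of 12 (196bpm 3/4) — PASS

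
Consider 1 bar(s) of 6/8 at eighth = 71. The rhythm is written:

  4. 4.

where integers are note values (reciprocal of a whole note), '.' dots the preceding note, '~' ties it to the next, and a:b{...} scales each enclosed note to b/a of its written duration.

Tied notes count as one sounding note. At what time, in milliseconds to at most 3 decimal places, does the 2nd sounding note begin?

1. 0.0ms @ 0 + 2535.211ms (3)
2. 2535.211ms @ 3 + 2535.211ms (3)

note 2 onset = 3b = 2535.211ms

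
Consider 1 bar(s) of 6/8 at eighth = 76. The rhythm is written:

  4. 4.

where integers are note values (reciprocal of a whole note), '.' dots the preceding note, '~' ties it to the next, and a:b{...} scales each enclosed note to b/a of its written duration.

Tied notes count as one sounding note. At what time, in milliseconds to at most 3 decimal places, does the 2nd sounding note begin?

1. 0.0ms @ 0 + 2368.421ms (3)
2. 2368.421ms @ 3 + 2368.421ms (3)

note 2 onset = 3b = 2368.421ms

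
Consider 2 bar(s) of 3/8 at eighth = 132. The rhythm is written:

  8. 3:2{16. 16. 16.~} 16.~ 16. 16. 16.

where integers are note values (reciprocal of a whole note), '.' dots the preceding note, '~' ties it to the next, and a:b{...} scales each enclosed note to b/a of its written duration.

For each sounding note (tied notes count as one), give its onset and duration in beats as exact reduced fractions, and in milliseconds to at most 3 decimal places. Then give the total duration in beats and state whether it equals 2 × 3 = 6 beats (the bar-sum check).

1) 0.0ms=0b +681.818ms=3/2b
2) 681.818ms=3/2b +227.273ms=1/2b
3) 909.091ms=2b +227.273ms=1/2b
4) 1136.364ms=5/2b +909.091ms=2b
5) 2045.455ms=9/2b +340.909ms=3/4b
6) 2386.364ms=21/4b +340.909ms=3/4b
Σ=6b of 6 (132bpm 3/8) — PASS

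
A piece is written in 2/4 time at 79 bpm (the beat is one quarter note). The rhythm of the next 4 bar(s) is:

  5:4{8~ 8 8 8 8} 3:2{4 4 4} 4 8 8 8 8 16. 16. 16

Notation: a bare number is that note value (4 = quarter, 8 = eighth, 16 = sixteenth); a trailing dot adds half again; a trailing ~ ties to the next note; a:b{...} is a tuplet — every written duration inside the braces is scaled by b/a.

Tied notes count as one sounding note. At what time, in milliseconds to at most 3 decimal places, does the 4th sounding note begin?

note 4 onset = 8/5b = 1215.19ms

1. 0.0ms @ 0 + 607.595ms (4/5)
2. 607.595ms @ 4/5 + 303.797ms (2/5)
3. 911.392ms @ 6/5 + 303.797ms (2/5)
4. 1215.19ms @ 8/5 + 303.797ms (2/5)
5. 1518.987ms @ 2 + 506.329ms (2/3)
6. 2025.316ms @ 8/3 + 506.329ms (2/3)
7. 2531.646ms @ 10/3 + 506.329ms (2/3)
8. 3037.975ms @ 4 + 759.494ms (1)
9. 3797.468ms @ 5 + 379.747ms (1/2)
10. 4177.215ms @ 11/2 + 379.747ms (1/2)
11. 4556.962ms @ 6 + 379.747ms (1/2)
12. 4936.709ms @ 13/2 + 379.747ms (1/2)
13. 5316.456ms @ 7 + 284.81ms (3/8)
14. 5601.266ms @ 59/8 + 284.81ms (3/8)
15. 5886.076ms @ 31/4 + 189.873ms (1/4)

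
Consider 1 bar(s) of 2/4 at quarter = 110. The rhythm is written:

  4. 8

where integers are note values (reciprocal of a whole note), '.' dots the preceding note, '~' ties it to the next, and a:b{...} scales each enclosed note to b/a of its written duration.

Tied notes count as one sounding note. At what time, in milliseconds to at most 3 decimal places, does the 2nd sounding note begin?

1. 0.0ms @ 0 + 818.182ms (3/2)
2. 818.182ms @ 3/2 + 272.727ms (1/2)

note 2 onset = 3/2b = 818.182ms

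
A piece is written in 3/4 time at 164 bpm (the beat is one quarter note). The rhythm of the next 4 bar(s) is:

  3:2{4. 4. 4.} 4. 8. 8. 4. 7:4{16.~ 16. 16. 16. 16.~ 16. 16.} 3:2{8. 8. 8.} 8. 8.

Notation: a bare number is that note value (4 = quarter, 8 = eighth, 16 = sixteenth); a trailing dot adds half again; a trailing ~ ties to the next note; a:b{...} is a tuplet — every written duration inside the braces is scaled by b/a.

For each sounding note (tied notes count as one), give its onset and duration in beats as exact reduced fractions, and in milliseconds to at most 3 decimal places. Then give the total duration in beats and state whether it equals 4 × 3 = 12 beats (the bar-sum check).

1) 0.0ms=0b +365.854ms=1b
2) 365.854ms=1b +365.854ms=1b
3) 731.707ms=2b +365.854ms=1b
4) 1097.561ms=3b +548.78ms=3/2b
5) 1646.341ms=9/2b +274.39ms=3/4b
6) 1920.732ms=21/4b +274.39ms=3/4b
7) 2195.122ms=6b +548.78ms=3/2b
8) 2743.902ms=15/2b +156.794ms=3/7b
9) 2900.697ms=111/14b +78.397ms=3/14b
10) 2979.094ms=57/7b +78.397ms=3/14b
11) 3057.491ms=117/14b +156.794ms=3/7b
12) 3214.286ms=123/14b +78.397ms=3/14b
13) 3292.683ms=9b +182.927ms=1/2b
14) 3475.61ms=19/2b +182.927ms=1/2b
15) 3658.537ms=10b +182.927ms=1/2b
16) 3841.463ms=21/2b +274.39ms=3/4b
17) 4115.854ms=45/4b +274.39ms=3/4b
Σ=12b of 12 (164bpm 3/4) — PASS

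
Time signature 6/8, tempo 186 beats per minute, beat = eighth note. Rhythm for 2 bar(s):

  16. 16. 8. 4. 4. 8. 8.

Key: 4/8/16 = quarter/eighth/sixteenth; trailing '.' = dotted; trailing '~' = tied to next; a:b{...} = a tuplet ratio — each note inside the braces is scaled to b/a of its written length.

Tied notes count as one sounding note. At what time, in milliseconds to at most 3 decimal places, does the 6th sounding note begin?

note 6 onset = 9b = 2903.226ms

1. 0.0ms @ 0 + 241.935ms (3/4)
2. 241.935ms @ 3/4 + 241.935ms (3/4)
3. 483.871ms @ 3/2 + 483.871ms (3/2)
4. 967.742ms @ 3 + 967.742ms (3)
5. 1935.484ms @ 6 + 967.742ms (3)
6. 2903.226ms @ 9 + 483.871ms (3/2)
7. 3387.097ms @ 21/2 + 483.871ms (3/2)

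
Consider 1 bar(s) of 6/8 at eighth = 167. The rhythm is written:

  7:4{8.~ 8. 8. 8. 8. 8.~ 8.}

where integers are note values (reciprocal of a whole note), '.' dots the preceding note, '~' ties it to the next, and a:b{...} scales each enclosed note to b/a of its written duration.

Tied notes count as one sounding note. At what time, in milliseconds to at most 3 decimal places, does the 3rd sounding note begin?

1. 0.0ms @ 0 + 615.911ms (12/7)
2. 615.911ms @ 12/7 + 307.956ms (6/7)
3. 923.867ms @ 18/7 + 307.956ms (6/7)
4. 1231.822ms @ 24/7 + 307.956ms (6/7)
5. 1539.778ms @ 30/7 + 615.911ms (12/7)

note 3 onset = 18/7b = 923.867ms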